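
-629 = -629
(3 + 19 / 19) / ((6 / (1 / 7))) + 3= 65 / 21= 3.10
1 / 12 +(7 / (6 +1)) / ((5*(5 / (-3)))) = -11 / 300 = -0.04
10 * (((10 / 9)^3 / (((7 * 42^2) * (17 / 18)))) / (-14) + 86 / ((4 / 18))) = 115154142410 / 29755593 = 3870.00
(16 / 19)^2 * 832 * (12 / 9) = 851968 / 1083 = 786.67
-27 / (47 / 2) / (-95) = 54 / 4465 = 0.01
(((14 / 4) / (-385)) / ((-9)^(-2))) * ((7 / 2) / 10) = -567 / 2200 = -0.26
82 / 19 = 4.32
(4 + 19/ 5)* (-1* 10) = -78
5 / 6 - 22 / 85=293 / 510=0.57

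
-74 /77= -0.96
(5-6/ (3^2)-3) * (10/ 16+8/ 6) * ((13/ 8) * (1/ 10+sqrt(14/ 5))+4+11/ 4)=611 * sqrt(70)/ 720+25991/ 1440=25.15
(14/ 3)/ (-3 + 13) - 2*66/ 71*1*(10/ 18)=-201/ 355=-0.57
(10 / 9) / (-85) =-2 / 153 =-0.01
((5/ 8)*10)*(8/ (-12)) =-25/ 6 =-4.17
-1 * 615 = -615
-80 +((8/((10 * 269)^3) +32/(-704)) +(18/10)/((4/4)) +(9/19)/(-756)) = -3342373818109169/42716181700500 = -78.25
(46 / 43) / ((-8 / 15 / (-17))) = 5865 / 172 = 34.10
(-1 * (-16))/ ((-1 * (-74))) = 8/ 37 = 0.22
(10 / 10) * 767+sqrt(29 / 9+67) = 2 * sqrt(158) / 3+767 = 775.38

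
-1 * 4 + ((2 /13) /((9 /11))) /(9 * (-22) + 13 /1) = -86602 /21645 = -4.00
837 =837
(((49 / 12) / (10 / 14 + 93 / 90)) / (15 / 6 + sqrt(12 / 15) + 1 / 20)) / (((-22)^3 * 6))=-145775 / 8913728296 + 8575 * sqrt(5) / 3342648111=-0.00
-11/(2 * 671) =-1/122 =-0.01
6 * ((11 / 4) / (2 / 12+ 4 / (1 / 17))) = 99 / 409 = 0.24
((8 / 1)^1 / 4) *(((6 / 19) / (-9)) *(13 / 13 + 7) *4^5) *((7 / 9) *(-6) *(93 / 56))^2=-34528.56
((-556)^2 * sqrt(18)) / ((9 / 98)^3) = 290956330112 * sqrt(2) / 243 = 1693310239.11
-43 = -43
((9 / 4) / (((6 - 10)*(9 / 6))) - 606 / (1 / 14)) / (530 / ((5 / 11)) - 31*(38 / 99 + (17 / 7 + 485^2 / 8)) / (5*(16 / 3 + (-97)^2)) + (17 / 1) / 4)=-2214127636875 / 300340843703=-7.37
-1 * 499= -499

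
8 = 8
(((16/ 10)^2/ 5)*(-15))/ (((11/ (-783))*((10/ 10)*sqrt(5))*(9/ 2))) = 33408*sqrt(5)/ 1375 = 54.33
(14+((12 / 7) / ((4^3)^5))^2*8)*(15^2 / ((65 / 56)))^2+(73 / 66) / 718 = 148233820891508299414801559 / 281776577148201467904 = 526068.64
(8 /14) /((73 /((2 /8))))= 1 /511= 0.00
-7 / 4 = -1.75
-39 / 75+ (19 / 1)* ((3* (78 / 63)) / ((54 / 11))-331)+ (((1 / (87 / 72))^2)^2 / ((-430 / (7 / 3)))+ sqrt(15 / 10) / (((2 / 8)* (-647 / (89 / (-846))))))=-901750010278771 / 143701817175+ 89* sqrt(6) / 273681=-6275.15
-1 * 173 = -173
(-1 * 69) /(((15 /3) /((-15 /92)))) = 9 /4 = 2.25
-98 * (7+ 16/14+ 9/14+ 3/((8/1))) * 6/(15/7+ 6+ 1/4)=-150822/235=-641.80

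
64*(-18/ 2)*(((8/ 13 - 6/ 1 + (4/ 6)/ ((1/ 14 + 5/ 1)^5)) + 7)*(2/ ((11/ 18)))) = -785759149695744/ 258004797193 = -3045.52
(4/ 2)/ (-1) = -2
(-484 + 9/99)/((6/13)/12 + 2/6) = -415194/319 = -1301.55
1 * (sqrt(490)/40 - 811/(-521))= 2.11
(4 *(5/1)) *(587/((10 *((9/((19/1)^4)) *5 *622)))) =76498427/13995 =5466.13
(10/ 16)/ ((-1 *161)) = -5/ 1288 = -0.00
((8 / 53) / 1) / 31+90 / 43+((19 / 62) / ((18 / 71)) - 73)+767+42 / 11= 19615372889 / 27977004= 701.12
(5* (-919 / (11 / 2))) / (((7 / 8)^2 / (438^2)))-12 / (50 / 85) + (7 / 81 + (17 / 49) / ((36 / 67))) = -182792663778407 / 873180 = -209341331.43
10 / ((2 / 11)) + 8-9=54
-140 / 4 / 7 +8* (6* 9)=427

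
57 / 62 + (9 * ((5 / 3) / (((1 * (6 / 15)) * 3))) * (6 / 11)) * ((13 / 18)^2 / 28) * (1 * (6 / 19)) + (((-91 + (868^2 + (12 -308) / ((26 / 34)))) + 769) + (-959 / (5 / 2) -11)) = 159893978994851 / 212252040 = 753321.28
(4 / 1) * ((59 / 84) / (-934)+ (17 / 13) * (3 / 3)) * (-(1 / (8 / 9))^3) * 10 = -1619576775 / 21758464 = -74.43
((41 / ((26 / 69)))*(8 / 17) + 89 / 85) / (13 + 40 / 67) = 3868379 / 1006655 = 3.84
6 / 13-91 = -1177 / 13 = -90.54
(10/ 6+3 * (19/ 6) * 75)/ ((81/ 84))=59990/ 81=740.62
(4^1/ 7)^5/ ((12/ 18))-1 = -15271/ 16807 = -0.91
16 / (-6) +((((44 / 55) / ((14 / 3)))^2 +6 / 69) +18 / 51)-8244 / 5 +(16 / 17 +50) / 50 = -2370895439 / 1436925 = -1649.98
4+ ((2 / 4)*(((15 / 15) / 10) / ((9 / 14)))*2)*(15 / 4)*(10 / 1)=59 / 6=9.83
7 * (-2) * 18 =-252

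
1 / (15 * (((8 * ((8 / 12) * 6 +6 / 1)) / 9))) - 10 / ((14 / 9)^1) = -17979 / 2800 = -6.42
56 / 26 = 28 / 13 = 2.15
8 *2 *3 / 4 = 12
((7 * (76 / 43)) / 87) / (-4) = -133 / 3741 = -0.04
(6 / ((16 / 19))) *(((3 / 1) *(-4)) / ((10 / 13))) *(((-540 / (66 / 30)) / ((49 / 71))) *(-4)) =-85229820 / 539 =-158125.83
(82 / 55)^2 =6724 / 3025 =2.22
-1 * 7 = -7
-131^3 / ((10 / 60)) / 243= -4496182 / 81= -55508.42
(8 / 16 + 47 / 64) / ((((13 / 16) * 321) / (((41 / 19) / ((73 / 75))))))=80975 / 7717268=0.01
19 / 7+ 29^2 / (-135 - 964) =306 / 157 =1.95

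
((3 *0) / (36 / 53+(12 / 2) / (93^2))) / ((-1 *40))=0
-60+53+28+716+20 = 757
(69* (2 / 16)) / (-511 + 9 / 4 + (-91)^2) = 23 / 20726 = 0.00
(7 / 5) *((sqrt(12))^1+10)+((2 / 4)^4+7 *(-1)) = 14 *sqrt(3) / 5+113 / 16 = 11.91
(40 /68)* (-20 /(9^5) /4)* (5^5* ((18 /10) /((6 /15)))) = -78125 /111537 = -0.70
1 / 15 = 0.07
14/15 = 0.93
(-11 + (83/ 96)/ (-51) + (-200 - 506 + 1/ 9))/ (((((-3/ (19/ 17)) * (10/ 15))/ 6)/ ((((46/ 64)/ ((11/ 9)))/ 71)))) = 4601571981/ 231126016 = 19.91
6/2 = 3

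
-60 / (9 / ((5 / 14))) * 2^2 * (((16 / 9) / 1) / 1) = -3200 / 189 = -16.93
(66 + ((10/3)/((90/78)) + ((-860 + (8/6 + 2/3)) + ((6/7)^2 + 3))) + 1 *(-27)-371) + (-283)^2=34797380/441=78905.62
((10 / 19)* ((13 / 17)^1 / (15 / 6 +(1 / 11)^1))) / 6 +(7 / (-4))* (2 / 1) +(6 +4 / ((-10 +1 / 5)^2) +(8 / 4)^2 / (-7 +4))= 327347137 / 265228866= 1.23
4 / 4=1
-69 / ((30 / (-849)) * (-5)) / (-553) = 19527 / 27650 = 0.71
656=656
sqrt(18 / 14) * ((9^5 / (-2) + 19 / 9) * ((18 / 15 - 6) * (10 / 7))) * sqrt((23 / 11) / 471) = 4251224 * sqrt(834141) / 253869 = 15294.10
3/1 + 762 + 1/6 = 4591/6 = 765.17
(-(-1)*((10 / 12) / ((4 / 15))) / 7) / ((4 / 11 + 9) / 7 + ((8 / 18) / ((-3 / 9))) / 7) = 165 / 424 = 0.39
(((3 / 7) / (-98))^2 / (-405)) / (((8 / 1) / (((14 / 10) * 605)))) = -121 / 24202080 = -0.00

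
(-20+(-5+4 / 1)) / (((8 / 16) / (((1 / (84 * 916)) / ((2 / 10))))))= -5 / 1832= -0.00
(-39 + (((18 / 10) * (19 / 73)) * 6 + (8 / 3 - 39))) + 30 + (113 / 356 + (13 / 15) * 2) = -5258883 / 129940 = -40.47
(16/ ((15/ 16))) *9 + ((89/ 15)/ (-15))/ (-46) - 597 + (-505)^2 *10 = 26390498399/ 10350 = 2549806.61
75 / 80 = 15 / 16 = 0.94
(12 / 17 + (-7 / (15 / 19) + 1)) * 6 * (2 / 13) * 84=-555.24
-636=-636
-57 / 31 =-1.84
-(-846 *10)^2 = -71571600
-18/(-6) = 3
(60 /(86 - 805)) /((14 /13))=-390 /5033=-0.08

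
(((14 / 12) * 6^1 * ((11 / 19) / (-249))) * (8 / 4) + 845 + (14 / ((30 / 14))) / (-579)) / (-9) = -11572726649 / 123266205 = -93.88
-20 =-20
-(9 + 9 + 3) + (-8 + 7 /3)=-80 /3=-26.67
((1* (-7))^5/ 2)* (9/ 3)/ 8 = -50421/ 16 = -3151.31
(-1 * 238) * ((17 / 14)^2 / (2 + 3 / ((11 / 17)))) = -54043 / 1022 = -52.88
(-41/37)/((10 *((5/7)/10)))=-287/185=-1.55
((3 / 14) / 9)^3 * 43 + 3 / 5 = 222479 / 370440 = 0.60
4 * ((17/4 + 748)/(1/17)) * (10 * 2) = 1023060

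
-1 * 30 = -30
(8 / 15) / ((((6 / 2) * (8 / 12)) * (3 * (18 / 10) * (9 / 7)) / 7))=196 / 729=0.27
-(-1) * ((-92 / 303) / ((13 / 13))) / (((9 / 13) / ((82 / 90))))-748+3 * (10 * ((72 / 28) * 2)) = -510346792 / 859005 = -594.11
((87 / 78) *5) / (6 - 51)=-29 / 234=-0.12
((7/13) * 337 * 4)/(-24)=-2359/78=-30.24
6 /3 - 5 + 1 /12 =-35 /12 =-2.92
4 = 4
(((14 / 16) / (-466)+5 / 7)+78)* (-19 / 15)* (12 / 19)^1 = -2054079 / 32620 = -62.97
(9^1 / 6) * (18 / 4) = 27 / 4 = 6.75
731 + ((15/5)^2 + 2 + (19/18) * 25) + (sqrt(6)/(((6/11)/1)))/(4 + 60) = 11 * sqrt(6)/384 + 13831/18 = 768.46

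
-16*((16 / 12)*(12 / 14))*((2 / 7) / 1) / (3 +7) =-128 / 245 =-0.52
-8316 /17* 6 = -49896 /17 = -2935.06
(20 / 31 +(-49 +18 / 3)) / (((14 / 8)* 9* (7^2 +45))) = -2626 / 91791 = -0.03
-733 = -733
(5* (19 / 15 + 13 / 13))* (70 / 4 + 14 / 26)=7973 / 39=204.44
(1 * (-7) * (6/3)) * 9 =-126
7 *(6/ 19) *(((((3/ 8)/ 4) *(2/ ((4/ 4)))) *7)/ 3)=147/ 152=0.97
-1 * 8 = -8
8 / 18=4 / 9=0.44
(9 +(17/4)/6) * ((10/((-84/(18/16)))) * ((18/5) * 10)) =-46.81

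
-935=-935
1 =1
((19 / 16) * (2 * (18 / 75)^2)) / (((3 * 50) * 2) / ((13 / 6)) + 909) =247 / 1891250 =0.00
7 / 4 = 1.75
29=29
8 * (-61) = -488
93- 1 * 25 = 68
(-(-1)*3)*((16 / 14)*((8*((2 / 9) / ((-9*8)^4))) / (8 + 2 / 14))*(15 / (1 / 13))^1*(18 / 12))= 65 / 7978176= 0.00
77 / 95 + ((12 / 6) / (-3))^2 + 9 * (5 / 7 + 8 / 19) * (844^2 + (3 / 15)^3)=1089072902006 / 149625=7278682.72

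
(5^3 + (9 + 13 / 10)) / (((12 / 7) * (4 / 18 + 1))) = 64.58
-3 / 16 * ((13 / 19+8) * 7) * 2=-3465 / 152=-22.80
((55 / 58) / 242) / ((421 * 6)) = 5 / 3223176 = 0.00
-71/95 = -0.75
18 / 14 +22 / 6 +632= 13376 / 21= 636.95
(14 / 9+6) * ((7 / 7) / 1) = 68 / 9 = 7.56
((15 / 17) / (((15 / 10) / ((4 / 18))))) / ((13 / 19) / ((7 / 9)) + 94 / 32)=0.03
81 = 81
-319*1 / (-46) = 319 / 46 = 6.93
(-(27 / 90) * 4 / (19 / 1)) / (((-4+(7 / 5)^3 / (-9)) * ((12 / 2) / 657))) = 147825 / 92017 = 1.61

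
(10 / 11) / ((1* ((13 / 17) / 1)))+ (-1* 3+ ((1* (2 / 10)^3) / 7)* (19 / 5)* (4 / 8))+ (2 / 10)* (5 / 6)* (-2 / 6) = -10498711 / 5630625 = -1.86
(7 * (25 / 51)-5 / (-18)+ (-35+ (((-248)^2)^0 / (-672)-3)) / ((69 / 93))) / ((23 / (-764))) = 7152995267 / 4532472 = 1578.17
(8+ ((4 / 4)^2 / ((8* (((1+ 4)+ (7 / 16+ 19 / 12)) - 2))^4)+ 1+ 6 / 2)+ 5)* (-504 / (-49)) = 4129044827976 / 23613817927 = 174.86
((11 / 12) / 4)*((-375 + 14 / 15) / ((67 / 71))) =-90.84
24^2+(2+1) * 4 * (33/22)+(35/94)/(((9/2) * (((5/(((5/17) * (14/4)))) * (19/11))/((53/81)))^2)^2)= 8476361575966643756278739/14269968966765218321016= 594.00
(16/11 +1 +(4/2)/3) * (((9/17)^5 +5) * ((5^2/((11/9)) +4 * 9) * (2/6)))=296.12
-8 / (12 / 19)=-38 / 3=-12.67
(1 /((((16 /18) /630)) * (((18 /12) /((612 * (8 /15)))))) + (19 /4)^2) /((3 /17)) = 41955065 /48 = 874063.85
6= 6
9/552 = 3/184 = 0.02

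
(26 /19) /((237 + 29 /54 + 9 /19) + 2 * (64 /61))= 6588 /1155959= 0.01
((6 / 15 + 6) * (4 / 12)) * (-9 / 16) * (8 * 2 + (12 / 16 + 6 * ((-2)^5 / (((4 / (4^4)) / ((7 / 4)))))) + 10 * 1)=257727 / 10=25772.70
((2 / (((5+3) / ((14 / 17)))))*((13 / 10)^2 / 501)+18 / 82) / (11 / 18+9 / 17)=46137309 / 238960300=0.19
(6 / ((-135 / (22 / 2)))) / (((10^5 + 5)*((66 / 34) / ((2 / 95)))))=-68 / 1282564125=-0.00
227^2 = 51529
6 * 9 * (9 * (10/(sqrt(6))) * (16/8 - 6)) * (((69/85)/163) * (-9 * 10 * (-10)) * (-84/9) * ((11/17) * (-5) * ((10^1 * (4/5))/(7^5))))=-511.28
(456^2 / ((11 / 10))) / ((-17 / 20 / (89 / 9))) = -411251200 / 187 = -2199204.28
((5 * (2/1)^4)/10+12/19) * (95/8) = 102.50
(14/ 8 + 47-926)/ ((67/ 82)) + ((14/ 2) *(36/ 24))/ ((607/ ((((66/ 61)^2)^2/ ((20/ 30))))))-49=-1264279701956517/ 1126193015258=-1122.61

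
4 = 4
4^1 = 4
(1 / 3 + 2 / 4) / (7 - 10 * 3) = -5 / 138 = -0.04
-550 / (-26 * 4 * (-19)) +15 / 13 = 865 / 988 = 0.88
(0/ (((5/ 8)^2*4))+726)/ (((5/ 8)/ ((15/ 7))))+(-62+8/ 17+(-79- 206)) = 254971/ 119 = 2142.61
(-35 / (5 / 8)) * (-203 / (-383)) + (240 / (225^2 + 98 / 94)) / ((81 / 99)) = -5070752201 / 170872386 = -29.68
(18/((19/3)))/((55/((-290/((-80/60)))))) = 11.24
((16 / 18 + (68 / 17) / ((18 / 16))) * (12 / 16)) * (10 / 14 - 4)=-230 / 21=-10.95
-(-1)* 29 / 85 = 0.34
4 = 4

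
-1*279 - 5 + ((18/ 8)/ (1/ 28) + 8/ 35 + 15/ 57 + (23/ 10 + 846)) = 834963/ 1330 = 627.79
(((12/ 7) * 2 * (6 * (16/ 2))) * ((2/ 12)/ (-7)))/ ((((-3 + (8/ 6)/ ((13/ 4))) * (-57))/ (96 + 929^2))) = -2154389952/ 94031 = -22911.49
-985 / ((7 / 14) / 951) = -1873470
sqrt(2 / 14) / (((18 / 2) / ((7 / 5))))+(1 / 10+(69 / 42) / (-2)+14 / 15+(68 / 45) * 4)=sqrt(7) / 45+7883 / 1260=6.32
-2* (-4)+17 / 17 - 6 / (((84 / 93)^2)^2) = -4611 / 307328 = -0.02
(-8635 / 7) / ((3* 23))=-8635 / 483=-17.88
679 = 679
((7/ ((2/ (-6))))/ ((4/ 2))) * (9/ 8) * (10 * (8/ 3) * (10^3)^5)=-315000000000000000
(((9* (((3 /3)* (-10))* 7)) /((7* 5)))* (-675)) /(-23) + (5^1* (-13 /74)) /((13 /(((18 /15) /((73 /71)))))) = -32822049 /62123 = -528.34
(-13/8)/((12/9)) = -39/32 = -1.22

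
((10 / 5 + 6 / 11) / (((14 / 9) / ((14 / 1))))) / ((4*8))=63 / 88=0.72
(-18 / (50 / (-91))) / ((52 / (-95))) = -1197 / 20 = -59.85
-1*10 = -10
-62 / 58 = -31 / 29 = -1.07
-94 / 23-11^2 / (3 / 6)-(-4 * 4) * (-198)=-3414.09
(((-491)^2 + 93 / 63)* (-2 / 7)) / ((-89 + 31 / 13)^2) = -427800854 / 46594443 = -9.18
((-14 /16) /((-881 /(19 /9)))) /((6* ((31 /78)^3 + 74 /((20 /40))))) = 41743 /17686323442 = 0.00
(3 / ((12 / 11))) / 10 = 11 / 40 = 0.28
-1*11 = -11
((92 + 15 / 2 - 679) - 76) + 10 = -1291 / 2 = -645.50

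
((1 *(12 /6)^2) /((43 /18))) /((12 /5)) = 30 /43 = 0.70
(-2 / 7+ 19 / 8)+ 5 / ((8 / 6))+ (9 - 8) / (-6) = 953 / 168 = 5.67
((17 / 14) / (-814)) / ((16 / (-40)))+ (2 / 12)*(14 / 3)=160309 / 205128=0.78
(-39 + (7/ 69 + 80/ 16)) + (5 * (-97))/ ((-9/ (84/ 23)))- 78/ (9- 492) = 163.07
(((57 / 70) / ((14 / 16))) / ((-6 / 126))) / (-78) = 114 / 455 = 0.25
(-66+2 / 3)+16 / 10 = -956 / 15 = -63.73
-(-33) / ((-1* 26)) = -33 / 26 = -1.27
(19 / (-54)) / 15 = -19 / 810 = -0.02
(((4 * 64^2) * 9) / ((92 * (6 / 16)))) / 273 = 15.66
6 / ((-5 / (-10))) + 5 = 17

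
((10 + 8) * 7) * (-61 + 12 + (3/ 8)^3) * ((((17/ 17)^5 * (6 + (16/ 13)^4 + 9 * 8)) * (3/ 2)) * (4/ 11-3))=157502676279627/ 80427776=1958311.97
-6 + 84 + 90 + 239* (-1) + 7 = -64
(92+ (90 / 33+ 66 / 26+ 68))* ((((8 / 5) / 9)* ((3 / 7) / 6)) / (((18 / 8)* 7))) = 378128 / 2837835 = 0.13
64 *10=640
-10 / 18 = -5 / 9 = -0.56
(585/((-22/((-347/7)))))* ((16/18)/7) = 90220/539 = 167.38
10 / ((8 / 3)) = 15 / 4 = 3.75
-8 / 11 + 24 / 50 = -68 / 275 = -0.25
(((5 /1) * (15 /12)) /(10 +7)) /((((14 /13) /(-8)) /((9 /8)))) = -2925 /952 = -3.07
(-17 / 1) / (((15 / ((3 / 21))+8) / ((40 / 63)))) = -680 / 7119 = -0.10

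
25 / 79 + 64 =5081 / 79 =64.32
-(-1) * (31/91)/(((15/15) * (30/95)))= 589/546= 1.08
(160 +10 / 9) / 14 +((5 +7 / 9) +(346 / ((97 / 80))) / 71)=1027087 / 48209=21.30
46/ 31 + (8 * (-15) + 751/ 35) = -105309/ 1085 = -97.06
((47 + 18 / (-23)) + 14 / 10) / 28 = 1369 / 805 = 1.70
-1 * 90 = -90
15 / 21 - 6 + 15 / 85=-608 / 119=-5.11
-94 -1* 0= -94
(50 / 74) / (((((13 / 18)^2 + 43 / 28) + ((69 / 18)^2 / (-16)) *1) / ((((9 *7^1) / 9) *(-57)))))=-361972800 / 1529173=-236.71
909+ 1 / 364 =330877 / 364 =909.00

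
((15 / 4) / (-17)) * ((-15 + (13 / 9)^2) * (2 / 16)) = 0.36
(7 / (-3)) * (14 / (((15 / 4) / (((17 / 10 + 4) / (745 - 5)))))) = -931 / 13875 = -0.07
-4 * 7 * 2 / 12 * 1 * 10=-140 / 3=-46.67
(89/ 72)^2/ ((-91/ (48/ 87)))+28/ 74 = 11677427/ 31636332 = 0.37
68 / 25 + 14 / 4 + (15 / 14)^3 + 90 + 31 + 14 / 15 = 26627081 / 205800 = 129.38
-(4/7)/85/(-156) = 1/23205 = 0.00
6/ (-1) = -6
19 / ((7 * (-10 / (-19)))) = 361 / 70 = 5.16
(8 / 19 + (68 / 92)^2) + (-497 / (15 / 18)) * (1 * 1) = -29923467 / 50255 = -595.43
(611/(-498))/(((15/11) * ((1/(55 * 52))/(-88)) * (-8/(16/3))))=-338308256/2241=-150963.08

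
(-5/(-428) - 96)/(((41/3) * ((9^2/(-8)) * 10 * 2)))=41083/1184490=0.03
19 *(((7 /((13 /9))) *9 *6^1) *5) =24860.77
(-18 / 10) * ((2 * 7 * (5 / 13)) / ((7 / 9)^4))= -118098 / 4459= -26.49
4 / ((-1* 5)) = -4 / 5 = -0.80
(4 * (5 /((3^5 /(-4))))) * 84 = -2240 /81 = -27.65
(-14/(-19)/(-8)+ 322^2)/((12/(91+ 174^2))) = 79763753853/304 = 262380769.25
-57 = -57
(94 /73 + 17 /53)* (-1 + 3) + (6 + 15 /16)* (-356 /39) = -12093425 /201188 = -60.11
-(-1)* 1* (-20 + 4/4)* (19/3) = -361/3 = -120.33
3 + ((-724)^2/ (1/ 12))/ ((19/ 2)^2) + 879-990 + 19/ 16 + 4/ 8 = 401953107/ 5776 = 69590.22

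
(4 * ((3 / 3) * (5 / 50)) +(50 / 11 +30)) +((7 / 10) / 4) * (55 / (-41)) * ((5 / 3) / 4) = 34.85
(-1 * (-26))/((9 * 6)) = 13/27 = 0.48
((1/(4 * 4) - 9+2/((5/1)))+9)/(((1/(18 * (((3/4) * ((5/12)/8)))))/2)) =333/512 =0.65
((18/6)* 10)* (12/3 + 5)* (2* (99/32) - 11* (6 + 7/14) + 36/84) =-981045/56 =-17518.66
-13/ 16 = -0.81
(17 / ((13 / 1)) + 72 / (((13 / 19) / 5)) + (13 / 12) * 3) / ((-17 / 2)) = -27597 / 442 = -62.44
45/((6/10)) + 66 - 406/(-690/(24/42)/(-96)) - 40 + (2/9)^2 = 640603/9315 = 68.77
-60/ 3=-20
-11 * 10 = -110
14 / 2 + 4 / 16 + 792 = 3197 / 4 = 799.25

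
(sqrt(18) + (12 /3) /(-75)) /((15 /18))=-8 /125 + 18 * sqrt(2) /5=5.03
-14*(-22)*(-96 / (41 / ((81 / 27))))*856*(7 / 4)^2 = -232537536 / 41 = -5671647.22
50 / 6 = 25 / 3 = 8.33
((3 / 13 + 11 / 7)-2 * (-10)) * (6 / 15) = 3968 / 455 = 8.72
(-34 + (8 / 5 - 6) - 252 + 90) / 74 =-501 / 185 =-2.71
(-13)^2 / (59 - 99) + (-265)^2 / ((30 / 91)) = 25561393 / 120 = 213011.61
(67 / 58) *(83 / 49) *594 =1651617 / 1421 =1162.29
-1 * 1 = -1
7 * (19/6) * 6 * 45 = 5985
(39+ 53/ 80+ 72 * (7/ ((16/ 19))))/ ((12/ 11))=561583/ 960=584.98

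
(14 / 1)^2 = 196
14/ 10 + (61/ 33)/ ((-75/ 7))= 3038/ 2475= 1.23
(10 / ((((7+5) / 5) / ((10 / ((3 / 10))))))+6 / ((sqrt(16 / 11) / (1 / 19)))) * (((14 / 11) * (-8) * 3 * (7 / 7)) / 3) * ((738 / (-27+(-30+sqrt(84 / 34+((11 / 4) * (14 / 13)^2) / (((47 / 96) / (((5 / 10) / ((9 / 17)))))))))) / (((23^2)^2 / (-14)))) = -0.97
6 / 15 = 2 / 5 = 0.40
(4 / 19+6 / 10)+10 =1027 / 95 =10.81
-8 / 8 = -1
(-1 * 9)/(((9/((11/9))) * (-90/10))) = 11/81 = 0.14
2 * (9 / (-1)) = -18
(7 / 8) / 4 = 7 / 32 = 0.22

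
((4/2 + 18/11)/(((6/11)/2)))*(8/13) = 320/39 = 8.21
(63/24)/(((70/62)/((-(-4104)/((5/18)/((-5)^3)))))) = -4293810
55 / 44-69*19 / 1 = -1309.75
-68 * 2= -136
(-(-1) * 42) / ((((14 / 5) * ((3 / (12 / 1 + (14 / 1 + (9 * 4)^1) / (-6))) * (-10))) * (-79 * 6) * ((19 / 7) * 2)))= 77 / 108072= 0.00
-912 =-912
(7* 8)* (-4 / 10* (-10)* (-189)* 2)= -84672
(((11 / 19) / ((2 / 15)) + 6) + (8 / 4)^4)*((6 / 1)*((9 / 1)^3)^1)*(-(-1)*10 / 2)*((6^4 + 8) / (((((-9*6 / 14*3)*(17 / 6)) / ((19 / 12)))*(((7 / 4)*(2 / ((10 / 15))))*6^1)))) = -19579560 / 17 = -1151738.82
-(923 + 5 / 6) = -5543 / 6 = -923.83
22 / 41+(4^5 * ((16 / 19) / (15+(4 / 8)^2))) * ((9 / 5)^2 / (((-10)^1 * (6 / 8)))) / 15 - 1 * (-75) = 2195023807 / 29699375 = 73.91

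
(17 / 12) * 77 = 1309 / 12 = 109.08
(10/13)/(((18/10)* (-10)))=-5/117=-0.04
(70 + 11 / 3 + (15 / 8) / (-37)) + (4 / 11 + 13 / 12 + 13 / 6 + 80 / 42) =1803631 / 22792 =79.13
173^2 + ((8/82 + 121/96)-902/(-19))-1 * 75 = 2236253363/74784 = 29902.83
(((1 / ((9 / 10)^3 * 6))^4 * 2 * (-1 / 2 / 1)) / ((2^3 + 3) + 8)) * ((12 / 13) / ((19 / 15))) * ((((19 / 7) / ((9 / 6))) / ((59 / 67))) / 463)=-167500000000000 / 360165303993987100791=-0.00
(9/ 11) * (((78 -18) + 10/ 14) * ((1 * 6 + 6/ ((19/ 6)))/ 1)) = 573750/ 1463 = 392.17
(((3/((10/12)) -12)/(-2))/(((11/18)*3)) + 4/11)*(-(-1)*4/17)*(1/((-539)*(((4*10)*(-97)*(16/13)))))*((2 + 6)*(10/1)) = 949/48884605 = 0.00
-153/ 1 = -153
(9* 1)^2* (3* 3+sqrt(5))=81* sqrt(5)+729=910.12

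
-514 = -514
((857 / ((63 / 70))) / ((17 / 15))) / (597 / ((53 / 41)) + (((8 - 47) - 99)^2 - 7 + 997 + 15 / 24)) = 18168400 / 443215347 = 0.04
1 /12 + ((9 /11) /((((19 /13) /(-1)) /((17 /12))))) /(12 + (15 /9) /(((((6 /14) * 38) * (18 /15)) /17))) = 6829 /280236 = 0.02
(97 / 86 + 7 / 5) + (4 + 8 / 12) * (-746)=-4487659 / 1290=-3478.81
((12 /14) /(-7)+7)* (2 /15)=674 /735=0.92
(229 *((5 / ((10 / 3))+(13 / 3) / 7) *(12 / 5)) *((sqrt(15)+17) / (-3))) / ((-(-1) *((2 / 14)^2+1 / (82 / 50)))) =-99438899 / 9495 - 5849347 *sqrt(15) / 9495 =-12858.70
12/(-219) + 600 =43796/73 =599.95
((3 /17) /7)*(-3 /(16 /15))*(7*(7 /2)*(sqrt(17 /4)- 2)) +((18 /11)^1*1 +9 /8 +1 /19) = 2.71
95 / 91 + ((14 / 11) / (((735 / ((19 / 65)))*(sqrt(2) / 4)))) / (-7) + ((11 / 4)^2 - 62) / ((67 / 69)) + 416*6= 2440.98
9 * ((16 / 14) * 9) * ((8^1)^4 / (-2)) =-1327104 / 7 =-189586.29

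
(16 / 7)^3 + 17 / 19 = 83655 / 6517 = 12.84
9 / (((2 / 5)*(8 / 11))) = 495 / 16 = 30.94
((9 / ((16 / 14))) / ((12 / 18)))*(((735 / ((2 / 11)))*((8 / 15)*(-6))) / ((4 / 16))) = -611226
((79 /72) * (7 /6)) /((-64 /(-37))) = 0.74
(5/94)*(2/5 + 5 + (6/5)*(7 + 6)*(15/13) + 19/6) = 797/564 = 1.41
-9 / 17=-0.53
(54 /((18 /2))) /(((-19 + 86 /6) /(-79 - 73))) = 1368 /7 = 195.43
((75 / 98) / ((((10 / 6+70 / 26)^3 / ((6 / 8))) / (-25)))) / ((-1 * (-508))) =-0.00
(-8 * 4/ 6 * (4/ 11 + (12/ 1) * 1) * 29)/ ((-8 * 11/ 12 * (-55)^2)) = 31552/ 366025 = 0.09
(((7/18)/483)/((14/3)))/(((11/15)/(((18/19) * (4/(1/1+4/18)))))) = 270/370139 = 0.00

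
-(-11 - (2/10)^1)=56/5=11.20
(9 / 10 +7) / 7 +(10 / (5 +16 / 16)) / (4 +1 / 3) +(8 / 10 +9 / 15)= 2651 / 910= 2.91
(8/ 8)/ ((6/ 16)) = 8/ 3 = 2.67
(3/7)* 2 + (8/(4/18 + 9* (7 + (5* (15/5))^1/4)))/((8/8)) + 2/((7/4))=7270/3491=2.08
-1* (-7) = 7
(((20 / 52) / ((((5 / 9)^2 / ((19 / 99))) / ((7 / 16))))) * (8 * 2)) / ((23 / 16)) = 1.16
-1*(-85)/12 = 85/12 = 7.08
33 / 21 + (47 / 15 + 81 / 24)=6787 / 840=8.08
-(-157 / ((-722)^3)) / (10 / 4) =-157 / 940917620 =-0.00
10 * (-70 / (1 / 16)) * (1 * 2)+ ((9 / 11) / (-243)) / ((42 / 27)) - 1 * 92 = -10391305 / 462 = -22492.00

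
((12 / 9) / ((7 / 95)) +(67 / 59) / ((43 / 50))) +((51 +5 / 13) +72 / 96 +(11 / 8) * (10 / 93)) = 1026269827 / 14313754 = 71.70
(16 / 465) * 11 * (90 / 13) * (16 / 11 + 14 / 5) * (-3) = -5184 / 155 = -33.45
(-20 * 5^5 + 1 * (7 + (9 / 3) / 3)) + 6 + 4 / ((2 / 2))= -62482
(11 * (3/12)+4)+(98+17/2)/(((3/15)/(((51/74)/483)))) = 7.51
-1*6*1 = -6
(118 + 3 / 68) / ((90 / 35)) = 56189 / 1224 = 45.91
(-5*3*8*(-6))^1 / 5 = 144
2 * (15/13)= 30/13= 2.31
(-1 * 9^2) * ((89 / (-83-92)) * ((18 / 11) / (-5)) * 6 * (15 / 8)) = -583929 / 3850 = -151.67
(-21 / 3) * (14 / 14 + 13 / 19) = -11.79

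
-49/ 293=-0.17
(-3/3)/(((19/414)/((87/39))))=-12006/247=-48.61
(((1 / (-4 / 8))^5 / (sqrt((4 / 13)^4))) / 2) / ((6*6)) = -169 / 36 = -4.69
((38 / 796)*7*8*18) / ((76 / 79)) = 9954 / 199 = 50.02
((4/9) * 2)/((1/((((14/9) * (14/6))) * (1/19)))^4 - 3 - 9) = 737894528/613359726921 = 0.00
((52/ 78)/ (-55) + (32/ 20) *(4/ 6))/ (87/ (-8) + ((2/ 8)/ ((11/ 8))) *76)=464/ 1295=0.36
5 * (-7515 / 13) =-37575 / 13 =-2890.38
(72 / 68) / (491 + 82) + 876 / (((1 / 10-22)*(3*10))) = -12970 / 9741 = -1.33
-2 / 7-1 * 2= -16 / 7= -2.29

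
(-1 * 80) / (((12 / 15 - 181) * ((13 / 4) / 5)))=8000 / 11713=0.68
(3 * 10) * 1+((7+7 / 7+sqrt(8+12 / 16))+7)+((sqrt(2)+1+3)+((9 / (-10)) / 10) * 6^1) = sqrt(2)+sqrt(35) / 2+2423 / 50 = 52.83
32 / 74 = 16 / 37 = 0.43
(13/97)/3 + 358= 104191/291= 358.04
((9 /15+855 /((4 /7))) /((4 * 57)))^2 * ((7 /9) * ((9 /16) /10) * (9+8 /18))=11850072479 /665395200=17.81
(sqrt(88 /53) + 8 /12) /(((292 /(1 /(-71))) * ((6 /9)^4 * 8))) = -0.00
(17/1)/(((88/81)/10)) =6885/44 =156.48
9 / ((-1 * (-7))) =9 / 7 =1.29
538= 538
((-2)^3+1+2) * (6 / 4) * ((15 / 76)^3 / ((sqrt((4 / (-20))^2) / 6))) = -759375 / 438976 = -1.73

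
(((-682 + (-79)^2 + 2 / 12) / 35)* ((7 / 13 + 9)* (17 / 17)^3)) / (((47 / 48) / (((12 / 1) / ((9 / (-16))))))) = -60504064 / 1833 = -33008.22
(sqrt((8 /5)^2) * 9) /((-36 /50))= -20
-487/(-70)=487/70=6.96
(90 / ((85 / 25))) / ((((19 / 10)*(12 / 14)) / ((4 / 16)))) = 2625 / 646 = 4.06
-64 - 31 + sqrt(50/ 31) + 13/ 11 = -1032/ 11 + 5 * sqrt(62)/ 31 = -92.55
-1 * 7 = -7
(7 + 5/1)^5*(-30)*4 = -29859840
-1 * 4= -4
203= 203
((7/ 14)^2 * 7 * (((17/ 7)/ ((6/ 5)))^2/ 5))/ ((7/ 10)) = 7225/ 3528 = 2.05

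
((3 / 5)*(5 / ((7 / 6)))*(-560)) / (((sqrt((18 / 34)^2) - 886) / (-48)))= -1175040 / 15053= -78.06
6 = 6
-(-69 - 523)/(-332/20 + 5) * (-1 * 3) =4440/29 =153.10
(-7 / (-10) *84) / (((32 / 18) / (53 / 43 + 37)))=543753 / 430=1264.54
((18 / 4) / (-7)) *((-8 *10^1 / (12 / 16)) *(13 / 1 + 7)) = 9600 / 7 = 1371.43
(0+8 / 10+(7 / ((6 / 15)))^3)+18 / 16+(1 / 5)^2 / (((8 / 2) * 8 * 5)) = 21445201 / 4000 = 5361.30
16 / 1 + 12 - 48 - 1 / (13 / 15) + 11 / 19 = -5082 / 247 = -20.57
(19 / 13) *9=171 / 13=13.15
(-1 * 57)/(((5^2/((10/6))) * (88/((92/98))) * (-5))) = 0.01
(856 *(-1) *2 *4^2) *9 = -246528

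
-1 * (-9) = 9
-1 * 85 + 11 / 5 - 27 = -549 / 5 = -109.80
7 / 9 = 0.78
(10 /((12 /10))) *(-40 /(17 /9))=-3000 /17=-176.47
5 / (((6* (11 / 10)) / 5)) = 3.79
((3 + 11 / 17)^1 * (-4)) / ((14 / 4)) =-496 / 119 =-4.17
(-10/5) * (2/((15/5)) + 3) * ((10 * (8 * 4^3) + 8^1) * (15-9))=-225632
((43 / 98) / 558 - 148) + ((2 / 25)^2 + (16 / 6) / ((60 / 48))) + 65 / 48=-19755321431 / 136710000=-144.51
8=8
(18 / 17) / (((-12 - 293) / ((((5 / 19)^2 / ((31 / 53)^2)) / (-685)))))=50562 / 49286719549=0.00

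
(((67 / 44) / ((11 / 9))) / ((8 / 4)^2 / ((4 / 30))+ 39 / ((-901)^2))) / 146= 163172001 / 573651977272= 0.00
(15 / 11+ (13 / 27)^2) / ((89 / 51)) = 217498 / 237897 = 0.91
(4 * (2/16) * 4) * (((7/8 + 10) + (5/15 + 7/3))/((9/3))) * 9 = 325/4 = 81.25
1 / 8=0.12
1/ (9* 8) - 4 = -287/ 72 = -3.99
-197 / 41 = -4.80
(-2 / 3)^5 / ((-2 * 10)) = 8 / 1215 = 0.01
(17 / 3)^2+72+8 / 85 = 79717 / 765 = 104.21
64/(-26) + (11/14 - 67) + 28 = -7403/182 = -40.68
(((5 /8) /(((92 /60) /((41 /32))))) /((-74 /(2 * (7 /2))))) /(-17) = 21525 /7407104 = 0.00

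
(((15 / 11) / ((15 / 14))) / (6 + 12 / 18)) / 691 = 21 / 76010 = 0.00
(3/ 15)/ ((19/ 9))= 9/ 95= 0.09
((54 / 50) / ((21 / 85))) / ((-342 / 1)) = -17 / 1330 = -0.01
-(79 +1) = -80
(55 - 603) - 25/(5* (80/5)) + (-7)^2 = -7989/16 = -499.31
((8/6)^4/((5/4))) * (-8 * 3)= -8192/135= -60.68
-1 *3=-3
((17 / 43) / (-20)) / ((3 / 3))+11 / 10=929 / 860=1.08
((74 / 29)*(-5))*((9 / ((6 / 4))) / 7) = -2220 / 203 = -10.94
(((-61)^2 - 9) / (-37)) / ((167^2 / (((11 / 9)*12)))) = -0.05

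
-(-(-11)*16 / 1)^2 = -30976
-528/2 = -264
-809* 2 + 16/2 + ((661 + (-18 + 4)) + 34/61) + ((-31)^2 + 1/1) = -27/61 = -0.44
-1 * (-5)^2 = -25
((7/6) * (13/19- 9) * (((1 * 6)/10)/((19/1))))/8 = -553/14440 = -0.04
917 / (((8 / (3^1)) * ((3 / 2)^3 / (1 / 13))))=917 / 117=7.84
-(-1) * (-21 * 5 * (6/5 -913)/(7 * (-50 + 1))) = -13677/49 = -279.12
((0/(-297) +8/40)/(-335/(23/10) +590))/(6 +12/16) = 23/344925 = 0.00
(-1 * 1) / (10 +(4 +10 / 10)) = -1 / 15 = -0.07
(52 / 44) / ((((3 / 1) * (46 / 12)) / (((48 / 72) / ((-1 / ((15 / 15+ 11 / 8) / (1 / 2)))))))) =-247 / 759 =-0.33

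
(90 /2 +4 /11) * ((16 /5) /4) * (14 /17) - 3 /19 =528131 /17765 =29.73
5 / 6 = 0.83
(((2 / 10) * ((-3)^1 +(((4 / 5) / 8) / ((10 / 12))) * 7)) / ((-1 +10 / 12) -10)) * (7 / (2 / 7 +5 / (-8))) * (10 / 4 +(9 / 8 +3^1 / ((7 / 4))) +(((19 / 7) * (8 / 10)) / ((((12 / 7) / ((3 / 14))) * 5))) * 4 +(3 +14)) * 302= -21629593944 / 3621875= -5971.93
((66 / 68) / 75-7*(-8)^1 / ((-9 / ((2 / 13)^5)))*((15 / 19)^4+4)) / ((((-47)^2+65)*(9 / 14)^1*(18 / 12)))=2110343006933 / 437062435381467675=0.00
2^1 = 2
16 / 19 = 0.84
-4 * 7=-28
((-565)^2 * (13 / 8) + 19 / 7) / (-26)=-29049627 / 1456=-19951.67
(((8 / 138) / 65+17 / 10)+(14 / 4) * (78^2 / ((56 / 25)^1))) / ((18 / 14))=1194008473 / 161460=7395.07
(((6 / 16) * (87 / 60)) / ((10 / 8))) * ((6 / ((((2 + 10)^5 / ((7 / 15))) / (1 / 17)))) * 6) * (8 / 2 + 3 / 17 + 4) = 0.00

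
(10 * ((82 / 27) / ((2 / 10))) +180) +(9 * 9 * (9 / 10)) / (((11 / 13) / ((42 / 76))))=42826259 / 112860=379.46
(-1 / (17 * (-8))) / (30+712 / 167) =167 / 778192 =0.00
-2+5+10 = 13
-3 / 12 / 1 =-1 / 4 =-0.25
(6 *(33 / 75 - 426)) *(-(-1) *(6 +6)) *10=-1532016 / 5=-306403.20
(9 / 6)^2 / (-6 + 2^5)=9 / 104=0.09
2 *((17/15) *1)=34/15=2.27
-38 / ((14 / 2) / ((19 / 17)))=-6.07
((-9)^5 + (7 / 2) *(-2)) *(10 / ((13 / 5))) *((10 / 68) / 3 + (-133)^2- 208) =-202501547600 / 51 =-3970618580.39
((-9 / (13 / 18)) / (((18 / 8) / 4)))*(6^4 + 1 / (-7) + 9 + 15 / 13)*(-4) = 136911744 / 1183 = 115732.67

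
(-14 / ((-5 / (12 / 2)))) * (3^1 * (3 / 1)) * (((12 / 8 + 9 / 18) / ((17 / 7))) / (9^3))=392 / 2295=0.17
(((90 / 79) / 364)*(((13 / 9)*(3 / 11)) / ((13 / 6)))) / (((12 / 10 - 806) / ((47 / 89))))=-10575 / 28321036744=-0.00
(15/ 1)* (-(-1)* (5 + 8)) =195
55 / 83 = 0.66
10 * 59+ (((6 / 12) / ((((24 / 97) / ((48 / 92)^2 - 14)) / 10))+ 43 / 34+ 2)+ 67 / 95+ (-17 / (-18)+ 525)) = 842.50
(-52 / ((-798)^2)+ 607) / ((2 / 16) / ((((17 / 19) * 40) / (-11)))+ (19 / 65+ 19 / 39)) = 1366805355136 / 1668691815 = 819.09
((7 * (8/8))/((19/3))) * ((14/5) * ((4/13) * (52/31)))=4704/2945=1.60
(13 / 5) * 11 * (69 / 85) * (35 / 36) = 23023 / 1020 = 22.57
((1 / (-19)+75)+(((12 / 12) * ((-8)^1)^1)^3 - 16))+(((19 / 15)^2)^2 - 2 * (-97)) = -246700151 / 961875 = -256.48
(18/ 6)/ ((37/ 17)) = 1.38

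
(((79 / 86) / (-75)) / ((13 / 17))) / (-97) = 1343 / 8133450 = 0.00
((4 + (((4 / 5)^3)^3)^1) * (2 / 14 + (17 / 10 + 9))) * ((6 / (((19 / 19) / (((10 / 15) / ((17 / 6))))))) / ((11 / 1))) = 6685805232 / 1162109375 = 5.75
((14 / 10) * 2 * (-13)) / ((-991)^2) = -182 / 4910405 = -0.00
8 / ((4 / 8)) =16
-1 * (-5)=5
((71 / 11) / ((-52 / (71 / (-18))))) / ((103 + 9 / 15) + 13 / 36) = 25205 / 5351918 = 0.00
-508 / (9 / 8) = -4064 / 9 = -451.56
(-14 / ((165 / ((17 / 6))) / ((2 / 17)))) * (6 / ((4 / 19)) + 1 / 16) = -3199 / 3960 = -0.81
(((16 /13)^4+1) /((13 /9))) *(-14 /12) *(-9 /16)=1.50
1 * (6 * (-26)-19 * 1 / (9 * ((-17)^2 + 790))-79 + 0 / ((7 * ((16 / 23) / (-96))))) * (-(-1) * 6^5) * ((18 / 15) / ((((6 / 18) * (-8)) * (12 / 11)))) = 4066709328 / 5395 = 753792.28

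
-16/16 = -1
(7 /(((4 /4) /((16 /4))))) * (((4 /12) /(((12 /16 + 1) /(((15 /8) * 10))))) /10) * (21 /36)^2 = 245 /72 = 3.40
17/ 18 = 0.94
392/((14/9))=252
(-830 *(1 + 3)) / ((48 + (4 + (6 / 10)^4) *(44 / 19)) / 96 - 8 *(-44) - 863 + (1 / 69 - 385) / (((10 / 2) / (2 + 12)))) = 7254200000 / 3470566169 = 2.09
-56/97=-0.58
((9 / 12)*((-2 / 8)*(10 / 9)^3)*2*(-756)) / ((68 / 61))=348.86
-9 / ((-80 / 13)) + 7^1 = 677 / 80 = 8.46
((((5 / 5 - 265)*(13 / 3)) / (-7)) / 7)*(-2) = -2288 / 49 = -46.69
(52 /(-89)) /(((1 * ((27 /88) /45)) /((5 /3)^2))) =-572000 /2403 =-238.04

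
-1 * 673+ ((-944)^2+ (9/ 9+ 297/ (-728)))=890463.59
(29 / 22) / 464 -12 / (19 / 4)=-16877 / 6688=-2.52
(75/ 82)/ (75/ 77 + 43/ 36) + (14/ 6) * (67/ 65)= 135855769/ 48057945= 2.83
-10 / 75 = -2 / 15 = -0.13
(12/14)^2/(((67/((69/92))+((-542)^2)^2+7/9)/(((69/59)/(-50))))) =-11178/56134228272670625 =-0.00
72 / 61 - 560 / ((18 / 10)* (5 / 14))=-477592 / 549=-869.93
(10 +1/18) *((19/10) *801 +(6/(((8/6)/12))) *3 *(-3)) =208331/20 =10416.55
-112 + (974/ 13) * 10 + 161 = 10377/ 13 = 798.23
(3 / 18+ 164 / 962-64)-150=-616631 / 2886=-213.66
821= 821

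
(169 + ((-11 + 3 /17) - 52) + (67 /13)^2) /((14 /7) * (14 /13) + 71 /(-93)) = 35466294 /371501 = 95.47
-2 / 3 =-0.67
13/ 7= 1.86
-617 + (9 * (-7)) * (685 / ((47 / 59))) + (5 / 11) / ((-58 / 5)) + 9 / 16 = -13143409439 / 239888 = -54789.77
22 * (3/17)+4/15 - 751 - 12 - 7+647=-30307/255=-118.85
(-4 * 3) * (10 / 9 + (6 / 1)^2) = -1336 / 3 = -445.33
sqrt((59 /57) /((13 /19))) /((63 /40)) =40 * sqrt(2301) /2457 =0.78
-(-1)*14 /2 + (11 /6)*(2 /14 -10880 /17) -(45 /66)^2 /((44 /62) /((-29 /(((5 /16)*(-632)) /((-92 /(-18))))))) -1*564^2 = -234990974688 /736043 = -319262.56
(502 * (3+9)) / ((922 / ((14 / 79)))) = 42168 / 36419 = 1.16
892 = 892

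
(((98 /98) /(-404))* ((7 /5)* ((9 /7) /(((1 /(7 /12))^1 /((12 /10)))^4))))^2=466948881 /408040000000000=0.00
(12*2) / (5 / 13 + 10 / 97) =10088 / 205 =49.21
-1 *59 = -59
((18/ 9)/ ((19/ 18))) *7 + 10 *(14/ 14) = 442/ 19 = 23.26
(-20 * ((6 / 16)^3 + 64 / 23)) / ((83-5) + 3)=-166945 / 238464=-0.70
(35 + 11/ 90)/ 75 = 3161/ 6750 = 0.47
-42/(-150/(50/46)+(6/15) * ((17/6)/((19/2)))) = 5985/19648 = 0.30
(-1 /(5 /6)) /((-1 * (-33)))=-2 /55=-0.04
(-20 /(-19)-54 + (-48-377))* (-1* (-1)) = -9081 /19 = -477.95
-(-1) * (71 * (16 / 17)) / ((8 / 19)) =2698 / 17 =158.71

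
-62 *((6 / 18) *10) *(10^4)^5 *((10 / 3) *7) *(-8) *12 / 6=69440000000000000000000000 / 9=7715555555555555555555556.00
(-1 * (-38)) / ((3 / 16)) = 608 / 3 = 202.67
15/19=0.79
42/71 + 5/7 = 649/497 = 1.31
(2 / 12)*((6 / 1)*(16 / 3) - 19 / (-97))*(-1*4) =-2082 / 97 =-21.46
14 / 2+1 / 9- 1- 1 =46 / 9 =5.11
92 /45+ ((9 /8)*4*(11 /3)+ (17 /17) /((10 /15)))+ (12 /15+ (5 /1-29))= -142 /45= -3.16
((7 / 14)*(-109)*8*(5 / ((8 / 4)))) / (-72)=545 / 36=15.14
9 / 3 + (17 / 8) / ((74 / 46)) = 1279 / 296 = 4.32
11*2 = 22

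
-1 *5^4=-625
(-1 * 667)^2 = 444889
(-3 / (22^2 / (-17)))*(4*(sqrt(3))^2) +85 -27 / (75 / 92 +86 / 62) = 5113054 / 69091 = 74.00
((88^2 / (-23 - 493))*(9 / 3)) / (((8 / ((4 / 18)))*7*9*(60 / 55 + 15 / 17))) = -90508 / 8996589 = -0.01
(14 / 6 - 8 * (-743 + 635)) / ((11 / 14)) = 36386 / 33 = 1102.61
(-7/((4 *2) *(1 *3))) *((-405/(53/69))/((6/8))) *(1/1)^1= 21735/106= 205.05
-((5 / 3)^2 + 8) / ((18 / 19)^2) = -35017 / 2916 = -12.01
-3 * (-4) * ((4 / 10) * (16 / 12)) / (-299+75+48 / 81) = -54 / 1885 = -0.03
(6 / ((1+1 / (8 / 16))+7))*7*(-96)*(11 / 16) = -1386 / 5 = -277.20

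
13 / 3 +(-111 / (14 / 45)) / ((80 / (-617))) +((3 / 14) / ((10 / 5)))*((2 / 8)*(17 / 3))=2756.19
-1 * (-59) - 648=-589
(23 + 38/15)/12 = 383/180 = 2.13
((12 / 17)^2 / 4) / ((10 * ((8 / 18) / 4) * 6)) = 27 / 1445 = 0.02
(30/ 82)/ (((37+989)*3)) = 0.00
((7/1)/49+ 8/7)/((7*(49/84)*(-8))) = -27/686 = -0.04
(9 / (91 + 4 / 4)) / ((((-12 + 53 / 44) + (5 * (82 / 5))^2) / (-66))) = -6534 / 6793763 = -0.00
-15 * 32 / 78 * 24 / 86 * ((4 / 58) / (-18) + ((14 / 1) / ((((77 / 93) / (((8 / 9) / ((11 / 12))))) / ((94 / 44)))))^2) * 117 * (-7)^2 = -26688583521768000 / 2209136567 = -12081002.11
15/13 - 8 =-89/13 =-6.85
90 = 90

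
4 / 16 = 1 / 4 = 0.25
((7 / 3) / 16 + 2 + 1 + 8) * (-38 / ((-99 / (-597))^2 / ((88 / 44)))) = -402544165 / 13068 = -30803.81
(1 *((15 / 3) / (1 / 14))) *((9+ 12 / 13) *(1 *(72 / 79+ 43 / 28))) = 3491385 / 2054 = 1699.80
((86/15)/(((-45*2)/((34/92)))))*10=-731/3105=-0.24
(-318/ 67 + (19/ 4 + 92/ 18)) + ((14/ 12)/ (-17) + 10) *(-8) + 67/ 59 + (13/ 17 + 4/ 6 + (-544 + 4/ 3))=-1486465301/ 2419236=-614.44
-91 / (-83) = 91 / 83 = 1.10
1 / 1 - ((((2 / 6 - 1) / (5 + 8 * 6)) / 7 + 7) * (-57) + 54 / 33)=1625304 / 4081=398.26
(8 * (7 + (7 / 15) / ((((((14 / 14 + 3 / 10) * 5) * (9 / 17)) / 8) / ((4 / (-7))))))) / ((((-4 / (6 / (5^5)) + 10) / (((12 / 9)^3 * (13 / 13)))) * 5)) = -1433216 / 122806125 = -0.01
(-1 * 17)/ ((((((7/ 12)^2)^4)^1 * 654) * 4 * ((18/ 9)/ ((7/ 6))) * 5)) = -25380864/ 448830935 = -0.06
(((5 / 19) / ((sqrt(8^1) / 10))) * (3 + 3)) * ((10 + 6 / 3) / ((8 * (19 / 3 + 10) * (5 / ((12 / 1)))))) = 810 * sqrt(2) / 931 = 1.23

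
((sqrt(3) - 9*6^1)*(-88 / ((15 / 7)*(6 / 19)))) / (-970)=-17556 / 2425 +2926*sqrt(3) / 21825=-7.01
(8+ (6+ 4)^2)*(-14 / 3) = -504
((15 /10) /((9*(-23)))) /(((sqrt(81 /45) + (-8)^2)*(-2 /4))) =320 /1412499-sqrt(5) /470833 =0.00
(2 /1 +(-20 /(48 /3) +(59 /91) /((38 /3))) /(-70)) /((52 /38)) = 976531 /662480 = 1.47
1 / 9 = 0.11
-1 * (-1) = 1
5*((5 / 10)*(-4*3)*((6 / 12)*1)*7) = -105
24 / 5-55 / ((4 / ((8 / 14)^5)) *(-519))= 209418392 / 43614165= 4.80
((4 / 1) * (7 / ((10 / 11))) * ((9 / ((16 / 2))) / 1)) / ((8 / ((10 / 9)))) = 77 / 16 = 4.81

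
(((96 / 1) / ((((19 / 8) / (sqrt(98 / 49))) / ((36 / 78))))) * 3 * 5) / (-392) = -8640 * sqrt(2) / 12103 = -1.01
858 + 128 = 986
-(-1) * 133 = 133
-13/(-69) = 13/69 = 0.19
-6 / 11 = -0.55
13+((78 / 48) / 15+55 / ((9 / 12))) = 10373 / 120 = 86.44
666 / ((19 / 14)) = 9324 / 19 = 490.74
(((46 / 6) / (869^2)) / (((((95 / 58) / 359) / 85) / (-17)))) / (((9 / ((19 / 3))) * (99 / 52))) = -7196999368 / 6055636059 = -1.19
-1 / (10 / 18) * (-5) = 9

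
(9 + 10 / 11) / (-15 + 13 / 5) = -545 / 682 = -0.80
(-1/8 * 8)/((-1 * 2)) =1/2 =0.50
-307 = -307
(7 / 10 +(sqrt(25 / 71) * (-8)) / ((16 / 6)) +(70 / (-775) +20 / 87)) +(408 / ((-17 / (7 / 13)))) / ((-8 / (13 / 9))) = 85573 / 26970 - 15 * sqrt(71) / 71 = 1.39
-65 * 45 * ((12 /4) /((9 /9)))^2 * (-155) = 4080375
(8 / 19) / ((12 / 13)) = 0.46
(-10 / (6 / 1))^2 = 25 / 9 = 2.78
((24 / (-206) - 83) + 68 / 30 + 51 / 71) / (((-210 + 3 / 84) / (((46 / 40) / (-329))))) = -202170644 / 151550772675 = -0.00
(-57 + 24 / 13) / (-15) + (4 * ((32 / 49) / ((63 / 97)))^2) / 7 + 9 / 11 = 241951817122 / 47695492845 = 5.07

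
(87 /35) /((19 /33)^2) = 7.50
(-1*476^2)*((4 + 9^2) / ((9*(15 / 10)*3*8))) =-4814740 / 81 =-59441.23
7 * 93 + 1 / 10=6511 / 10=651.10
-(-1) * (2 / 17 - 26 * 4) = -1766 / 17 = -103.88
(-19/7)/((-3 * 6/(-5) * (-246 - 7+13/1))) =19/6048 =0.00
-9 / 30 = -3 / 10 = -0.30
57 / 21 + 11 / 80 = 2.85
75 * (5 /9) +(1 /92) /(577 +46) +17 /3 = 47.33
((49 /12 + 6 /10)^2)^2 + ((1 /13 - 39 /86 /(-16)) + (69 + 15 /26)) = 3990097667239 /7244640000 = 550.77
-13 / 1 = -13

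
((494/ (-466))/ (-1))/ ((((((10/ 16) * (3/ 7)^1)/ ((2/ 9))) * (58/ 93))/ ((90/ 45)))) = 857584/ 304065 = 2.82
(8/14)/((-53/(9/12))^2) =9/78652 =0.00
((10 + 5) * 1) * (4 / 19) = 60 / 19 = 3.16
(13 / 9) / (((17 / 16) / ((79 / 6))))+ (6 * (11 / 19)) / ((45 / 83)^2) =29.72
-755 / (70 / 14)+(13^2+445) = 463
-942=-942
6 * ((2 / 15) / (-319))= -4 / 1595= -0.00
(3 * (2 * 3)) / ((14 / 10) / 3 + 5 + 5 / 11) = 2970 / 977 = 3.04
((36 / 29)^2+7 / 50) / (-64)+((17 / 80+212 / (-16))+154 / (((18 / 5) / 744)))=256850304379 / 8073600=31813.60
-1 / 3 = -0.33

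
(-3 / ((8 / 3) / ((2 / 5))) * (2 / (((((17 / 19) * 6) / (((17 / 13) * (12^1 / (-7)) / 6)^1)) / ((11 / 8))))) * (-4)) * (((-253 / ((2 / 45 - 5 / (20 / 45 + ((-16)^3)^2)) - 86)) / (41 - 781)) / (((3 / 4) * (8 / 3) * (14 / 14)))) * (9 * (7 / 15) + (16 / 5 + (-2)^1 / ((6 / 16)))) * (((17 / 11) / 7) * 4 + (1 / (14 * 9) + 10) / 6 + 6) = 78696409412093 / 6499518319744800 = 0.01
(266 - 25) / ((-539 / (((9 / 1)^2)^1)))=-19521 / 539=-36.22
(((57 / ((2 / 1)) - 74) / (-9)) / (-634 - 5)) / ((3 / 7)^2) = -0.04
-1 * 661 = -661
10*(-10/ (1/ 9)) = -900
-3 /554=-0.01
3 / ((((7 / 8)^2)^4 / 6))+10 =359637898 / 5764801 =62.39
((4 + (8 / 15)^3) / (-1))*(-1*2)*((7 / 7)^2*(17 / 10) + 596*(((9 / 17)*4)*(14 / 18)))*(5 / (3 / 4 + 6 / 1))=3123162704 / 516375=6048.25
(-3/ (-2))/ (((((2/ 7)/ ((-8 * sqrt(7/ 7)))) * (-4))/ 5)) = 105/ 2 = 52.50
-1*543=-543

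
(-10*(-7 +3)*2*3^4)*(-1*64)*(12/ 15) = -331776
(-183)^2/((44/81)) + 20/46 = 62390447/1012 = 61650.64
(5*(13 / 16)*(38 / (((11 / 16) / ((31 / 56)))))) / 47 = 38285 / 14476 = 2.64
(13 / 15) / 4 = 13 / 60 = 0.22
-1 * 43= -43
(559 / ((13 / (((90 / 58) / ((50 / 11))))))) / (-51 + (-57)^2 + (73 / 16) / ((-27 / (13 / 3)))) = 2758536 / 600830555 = 0.00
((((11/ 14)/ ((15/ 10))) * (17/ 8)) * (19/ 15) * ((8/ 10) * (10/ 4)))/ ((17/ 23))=3.82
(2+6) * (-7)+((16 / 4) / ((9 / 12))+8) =-128 / 3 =-42.67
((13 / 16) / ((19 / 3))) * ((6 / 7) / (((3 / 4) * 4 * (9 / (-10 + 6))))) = -13 / 798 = -0.02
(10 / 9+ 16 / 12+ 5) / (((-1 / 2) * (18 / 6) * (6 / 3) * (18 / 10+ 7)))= -335 / 1188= -0.28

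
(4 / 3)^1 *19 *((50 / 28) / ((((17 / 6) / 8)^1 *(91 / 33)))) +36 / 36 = 512429 / 10829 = 47.32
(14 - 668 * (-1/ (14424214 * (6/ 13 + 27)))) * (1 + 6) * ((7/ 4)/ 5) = 9011528782/ 262726755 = 34.30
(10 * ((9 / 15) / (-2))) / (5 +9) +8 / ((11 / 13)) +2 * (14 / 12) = 5347 / 462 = 11.57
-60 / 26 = -30 / 13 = -2.31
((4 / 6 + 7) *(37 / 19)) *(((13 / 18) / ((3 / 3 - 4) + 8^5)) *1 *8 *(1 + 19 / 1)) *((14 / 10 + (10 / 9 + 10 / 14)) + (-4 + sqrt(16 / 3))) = -43189952 / 1058932035 + 708032 *sqrt(3) / 10085067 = 0.08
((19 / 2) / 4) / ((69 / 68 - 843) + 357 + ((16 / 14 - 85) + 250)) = -2261 / 303538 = -0.01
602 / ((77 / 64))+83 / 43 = 237585 / 473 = 502.29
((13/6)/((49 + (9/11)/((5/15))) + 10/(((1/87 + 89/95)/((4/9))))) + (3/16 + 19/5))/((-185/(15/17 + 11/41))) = -468876459579/18724263341800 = -0.03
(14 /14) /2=1 /2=0.50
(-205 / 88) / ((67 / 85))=-17425 / 5896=-2.96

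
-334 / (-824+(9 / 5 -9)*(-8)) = 835 / 1916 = 0.44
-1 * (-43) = 43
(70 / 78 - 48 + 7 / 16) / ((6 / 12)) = -29119 / 312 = -93.33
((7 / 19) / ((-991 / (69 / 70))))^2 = 4761 / 35453124100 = 0.00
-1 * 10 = -10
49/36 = 1.36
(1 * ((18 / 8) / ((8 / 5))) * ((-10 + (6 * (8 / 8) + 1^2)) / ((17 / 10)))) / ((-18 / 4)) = 75 / 136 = 0.55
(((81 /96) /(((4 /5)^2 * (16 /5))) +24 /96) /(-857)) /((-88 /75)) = 36975 /56164352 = 0.00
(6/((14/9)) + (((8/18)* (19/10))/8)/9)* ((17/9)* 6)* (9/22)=745841/41580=17.94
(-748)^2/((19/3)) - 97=88245.74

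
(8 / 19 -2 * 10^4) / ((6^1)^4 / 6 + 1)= -379992 / 4123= -92.16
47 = 47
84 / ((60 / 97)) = 679 / 5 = 135.80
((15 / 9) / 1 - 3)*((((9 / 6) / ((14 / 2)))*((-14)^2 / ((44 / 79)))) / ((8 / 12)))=-1659 / 11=-150.82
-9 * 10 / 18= -5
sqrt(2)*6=6*sqrt(2)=8.49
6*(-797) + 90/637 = -3046044/637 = -4781.86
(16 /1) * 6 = 96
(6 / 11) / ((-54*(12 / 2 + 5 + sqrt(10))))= -1 / 999 + sqrt(10) / 10989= -0.00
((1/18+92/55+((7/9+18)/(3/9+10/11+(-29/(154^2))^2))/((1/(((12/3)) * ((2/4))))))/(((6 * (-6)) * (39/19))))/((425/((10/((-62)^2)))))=-1260126873250591/476046294518398546800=-0.00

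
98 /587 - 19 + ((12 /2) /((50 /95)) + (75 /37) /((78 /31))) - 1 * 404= -1159394247 /2823470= -410.63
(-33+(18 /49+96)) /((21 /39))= 40365 /343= 117.68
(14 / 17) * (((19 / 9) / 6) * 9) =133 / 51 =2.61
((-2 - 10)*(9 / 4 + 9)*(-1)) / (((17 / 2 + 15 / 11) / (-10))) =-29700 / 217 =-136.87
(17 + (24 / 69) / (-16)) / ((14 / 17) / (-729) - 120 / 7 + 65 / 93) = -2100328461 / 2034368078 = -1.03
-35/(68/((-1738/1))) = 30415/34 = 894.56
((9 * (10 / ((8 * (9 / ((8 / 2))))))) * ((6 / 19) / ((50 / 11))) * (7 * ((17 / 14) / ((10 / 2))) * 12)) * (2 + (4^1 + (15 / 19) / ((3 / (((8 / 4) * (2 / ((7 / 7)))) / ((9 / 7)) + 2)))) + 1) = 533698 / 9025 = 59.14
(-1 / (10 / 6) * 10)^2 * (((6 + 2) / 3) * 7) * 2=1344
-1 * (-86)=86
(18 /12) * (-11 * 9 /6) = -99 /4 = -24.75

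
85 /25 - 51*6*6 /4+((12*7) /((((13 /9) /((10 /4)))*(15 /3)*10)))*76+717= 6271 /13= 482.38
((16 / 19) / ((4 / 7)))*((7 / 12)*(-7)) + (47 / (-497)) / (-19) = -170330 / 28329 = -6.01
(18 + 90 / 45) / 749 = 20 / 749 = 0.03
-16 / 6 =-8 / 3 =-2.67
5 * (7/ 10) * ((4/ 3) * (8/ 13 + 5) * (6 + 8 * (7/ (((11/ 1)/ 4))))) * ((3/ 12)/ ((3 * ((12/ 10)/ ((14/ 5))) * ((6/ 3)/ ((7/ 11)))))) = 3630655/ 84942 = 42.74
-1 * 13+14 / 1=1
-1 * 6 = -6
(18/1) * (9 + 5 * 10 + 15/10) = 1089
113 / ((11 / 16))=1808 / 11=164.36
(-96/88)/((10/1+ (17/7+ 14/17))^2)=-169932/27356219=-0.01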